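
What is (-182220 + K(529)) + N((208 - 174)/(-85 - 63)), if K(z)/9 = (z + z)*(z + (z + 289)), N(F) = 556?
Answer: 12644470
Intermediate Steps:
K(z) = 18*z*(289 + 2*z) (K(z) = 9*((z + z)*(z + (z + 289))) = 9*((2*z)*(z + (289 + z))) = 9*((2*z)*(289 + 2*z)) = 9*(2*z*(289 + 2*z)) = 18*z*(289 + 2*z))
(-182220 + K(529)) + N((208 - 174)/(-85 - 63)) = (-182220 + 18*529*(289 + 2*529)) + 556 = (-182220 + 18*529*(289 + 1058)) + 556 = (-182220 + 18*529*1347) + 556 = (-182220 + 12826134) + 556 = 12643914 + 556 = 12644470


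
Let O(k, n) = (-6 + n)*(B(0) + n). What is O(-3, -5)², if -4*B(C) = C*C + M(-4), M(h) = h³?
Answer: 14641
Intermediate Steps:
B(C) = 16 - C²/4 (B(C) = -(C*C + (-4)³)/4 = -(C² - 64)/4 = -(-64 + C²)/4 = 16 - C²/4)
O(k, n) = (-6 + n)*(16 + n) (O(k, n) = (-6 + n)*((16 - ¼*0²) + n) = (-6 + n)*((16 - ¼*0) + n) = (-6 + n)*((16 + 0) + n) = (-6 + n)*(16 + n))
O(-3, -5)² = (-96 + (-5)² + 10*(-5))² = (-96 + 25 - 50)² = (-121)² = 14641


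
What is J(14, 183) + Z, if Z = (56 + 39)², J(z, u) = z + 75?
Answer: 9114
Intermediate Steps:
J(z, u) = 75 + z
Z = 9025 (Z = 95² = 9025)
J(14, 183) + Z = (75 + 14) + 9025 = 89 + 9025 = 9114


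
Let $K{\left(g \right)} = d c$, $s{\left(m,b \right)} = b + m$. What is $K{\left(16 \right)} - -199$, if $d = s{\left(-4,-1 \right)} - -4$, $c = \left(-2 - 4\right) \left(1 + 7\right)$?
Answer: $247$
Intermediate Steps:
$c = -48$ ($c = \left(-6\right) 8 = -48$)
$d = -1$ ($d = \left(-1 - 4\right) - -4 = -5 + 4 = -1$)
$K{\left(g \right)} = 48$ ($K{\left(g \right)} = \left(-1\right) \left(-48\right) = 48$)
$K{\left(16 \right)} - -199 = 48 - -199 = 48 + 199 = 247$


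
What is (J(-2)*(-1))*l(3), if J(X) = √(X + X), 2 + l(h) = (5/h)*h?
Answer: -6*I ≈ -6.0*I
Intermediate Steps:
l(h) = 3 (l(h) = -2 + (5/h)*h = -2 + 5 = 3)
J(X) = √2*√X (J(X) = √(2*X) = √2*√X)
(J(-2)*(-1))*l(3) = ((√2*√(-2))*(-1))*3 = ((√2*(I*√2))*(-1))*3 = ((2*I)*(-1))*3 = -2*I*3 = -6*I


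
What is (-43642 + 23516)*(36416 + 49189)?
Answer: -1722886230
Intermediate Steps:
(-43642 + 23516)*(36416 + 49189) = -20126*85605 = -1722886230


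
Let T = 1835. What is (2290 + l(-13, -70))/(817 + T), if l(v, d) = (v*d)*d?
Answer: -10235/442 ≈ -23.156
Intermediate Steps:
l(v, d) = v*d**2 (l(v, d) = (d*v)*d = v*d**2)
(2290 + l(-13, -70))/(817 + T) = (2290 - 13*(-70)**2)/(817 + 1835) = (2290 - 13*4900)/2652 = (2290 - 63700)*(1/2652) = -61410*1/2652 = -10235/442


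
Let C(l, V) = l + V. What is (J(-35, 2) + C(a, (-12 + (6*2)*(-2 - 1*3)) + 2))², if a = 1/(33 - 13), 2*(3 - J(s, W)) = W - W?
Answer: 1792921/400 ≈ 4482.3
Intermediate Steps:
J(s, W) = 3 (J(s, W) = 3 - (W - W)/2 = 3 - ½*0 = 3 + 0 = 3)
a = 1/20 ≈ 0.050000
C(l, V) = V + l
(J(-35, 2) + C(a, (-12 + (6*2)*(-2 - 1*3)) + 2))² = (3 + (((-12 + (6*2)*(-2 - 1*3)) + 2) + 1/20))² = (3 + (((-12 + 12*(-2 - 3)) + 2) + 1/20))² = (3 + (((-12 + 12*(-5)) + 2) + 1/20))² = (3 + (((-12 - 60) + 2) + 1/20))² = (3 + ((-72 + 2) + 1/20))² = (3 + (-70 + 1/20))² = (3 - 1399/20)² = (-1339/20)² = 1792921/400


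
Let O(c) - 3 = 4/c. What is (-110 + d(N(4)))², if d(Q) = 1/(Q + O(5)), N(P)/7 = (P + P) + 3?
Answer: 1974469225/163216 ≈ 12097.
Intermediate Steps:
O(c) = 3 + 4/c
N(P) = 21 + 14*P (N(P) = 7*((P + P) + 3) = 7*(2*P + 3) = 7*(3 + 2*P) = 21 + 14*P)
d(Q) = 1/(19/5 + Q) (d(Q) = 1/(Q + (3 + 4/5)) = 1/(Q + (3 + 4*(⅕))) = 1/(Q + (3 + ⅘)) = 1/(Q + 19/5) = 1/(19/5 + Q))
(-110 + d(N(4)))² = (-110 + 5/(19 + 5*(21 + 14*4)))² = (-110 + 5/(19 + 5*(21 + 56)))² = (-110 + 5/(19 + 5*77))² = (-110 + 5/(19 + 385))² = (-110 + 5/404)² = (-44435/404)² = 1974469225/163216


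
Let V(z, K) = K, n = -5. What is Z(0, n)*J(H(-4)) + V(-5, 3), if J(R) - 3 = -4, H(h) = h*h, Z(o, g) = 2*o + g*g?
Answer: -22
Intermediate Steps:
Z(o, g) = g² + 2*o (Z(o, g) = 2*o + g² = g² + 2*o)
H(h) = h²
J(R) = -1 (J(R) = 3 - 4 = -1)
Z(0, n)*J(H(-4)) + V(-5, 3) = ((-5)² + 2*0)*(-1) + 3 = (25 + 0)*(-1) + 3 = 25*(-1) + 3 = -25 + 3 = -22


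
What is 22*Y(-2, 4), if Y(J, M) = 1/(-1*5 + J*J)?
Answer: -22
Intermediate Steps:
Y(J, M) = 1/(-5 + J²)
22*Y(-2, 4) = 22/(-5 + (-2)²) = 22/(-5 + 4) = 22/(-1) = 22*(-1) = -22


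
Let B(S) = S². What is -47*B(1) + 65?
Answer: 18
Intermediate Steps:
-47*B(1) + 65 = -47*1² + 65 = -47*1 + 65 = -47 + 65 = 18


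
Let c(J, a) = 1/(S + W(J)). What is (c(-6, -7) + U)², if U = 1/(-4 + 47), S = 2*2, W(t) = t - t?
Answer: 2209/29584 ≈ 0.074669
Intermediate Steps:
W(t) = 0
S = 4
c(J, a) = ¼ (c(J, a) = 1/(4 + 0) = 1/4 = ¼)
U = 1/43 ≈ 0.023256
(c(-6, -7) + U)² = (¼ + 1/43)² = (47/172)² = 2209/29584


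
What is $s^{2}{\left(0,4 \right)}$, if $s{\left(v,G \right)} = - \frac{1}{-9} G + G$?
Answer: $\frac{1600}{81} \approx 19.753$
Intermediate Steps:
$s{\left(v,G \right)} = \frac{10 G}{9}$ ($s{\left(v,G \right)} = \left(-1\right) \left(- \frac{1}{9}\right) G + G = \frac{G}{9} + G = \frac{10 G}{9}$)
$s^{2}{\left(0,4 \right)} = \left(\frac{10}{9} \cdot 4\right)^{2} = \left(\frac{40}{9}\right)^{2} = \frac{1600}{81}$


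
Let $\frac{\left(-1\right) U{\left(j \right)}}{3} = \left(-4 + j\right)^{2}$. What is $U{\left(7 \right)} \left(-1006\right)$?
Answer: $27162$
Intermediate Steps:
$U{\left(j \right)} = - 3 \left(-4 + j\right)^{2}$
$U{\left(7 \right)} \left(-1006\right) = - 3 \left(-4 + 7\right)^{2} \left(-1006\right) = - 3 \cdot 3^{2} \left(-1006\right) = \left(-3\right) 9 \left(-1006\right) = \left(-27\right) \left(-1006\right) = 27162$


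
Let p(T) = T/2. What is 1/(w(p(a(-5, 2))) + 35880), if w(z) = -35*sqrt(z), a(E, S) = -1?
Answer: 14352/514950005 + 7*I*sqrt(2)/514950005 ≈ 2.7871e-5 + 1.9224e-8*I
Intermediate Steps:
p(T) = T/2 (p(T) = T*(1/2) = T/2)
1/(w(p(a(-5, 2))) + 35880) = 1/(-35*I*sqrt(2)/2 + 35880) = 1/(35880 - 35*I*sqrt(2)/2)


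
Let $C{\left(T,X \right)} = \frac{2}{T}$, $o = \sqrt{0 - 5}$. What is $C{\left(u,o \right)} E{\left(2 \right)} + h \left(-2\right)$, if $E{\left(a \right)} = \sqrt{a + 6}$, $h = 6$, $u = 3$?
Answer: $-12 + \frac{4 \sqrt{2}}{3} \approx -10.114$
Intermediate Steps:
$o = i \sqrt{5}$ ($o = \sqrt{-5} = i \sqrt{5} \approx 2.2361 i$)
$E{\left(a \right)} = \sqrt{6 + a}$
$C{\left(u,o \right)} E{\left(2 \right)} + h \left(-2\right) = \frac{2}{3} \sqrt{6 + 2} + 6 \left(-2\right) = 2 \cdot \frac{1}{3} \sqrt{8} - 12 = \frac{2 \cdot 2 \sqrt{2}}{3} - 12 = \frac{4 \sqrt{2}}{3} - 12 = -12 + \frac{4 \sqrt{2}}{3}$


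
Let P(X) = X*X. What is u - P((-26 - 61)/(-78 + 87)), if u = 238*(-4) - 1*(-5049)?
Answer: 36032/9 ≈ 4003.6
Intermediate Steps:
P(X) = X**2
u = 4097 (u = -952 + 5049 = 4097)
u - P((-26 - 61)/(-78 + 87)) = 4097 - ((-26 - 61)/(-78 + 87))**2 = 4097 - (-87/9)**2 = 4097 - (-87*1/9)**2 = 4097 - (-29/3)**2 = 4097 - 1*841/9 = 4097 - 841/9 = 36032/9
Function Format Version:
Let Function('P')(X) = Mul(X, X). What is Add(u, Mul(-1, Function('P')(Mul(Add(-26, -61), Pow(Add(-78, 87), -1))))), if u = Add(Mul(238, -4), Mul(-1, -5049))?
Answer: Rational(36032, 9) ≈ 4003.6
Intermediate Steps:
Function('P')(X) = Pow(X, 2)
u = 4097 (u = Add(-952, 5049) = 4097)
Add(u, Mul(-1, Function('P')(Mul(Add(-26, -61), Pow(Add(-78, 87), -1))))) = Add(4097, Mul(-1, Pow(Mul(Add(-26, -61), Pow(Add(-78, 87), -1)), 2))) = Add(4097, Mul(-1, Pow(Mul(-87, Pow(9, -1)), 2))) = Add(4097, Mul(-1, Pow(Mul(-87, Rational(1, 9)), 2))) = Add(4097, Mul(-1, Pow(Rational(-29, 3), 2))) = Add(4097, Mul(-1, Rational(841, 9))) = Add(4097, Rational(-841, 9)) = Rational(36032, 9)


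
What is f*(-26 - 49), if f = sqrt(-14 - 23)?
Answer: -75*I*sqrt(37) ≈ -456.21*I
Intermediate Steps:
f = I*sqrt(37) (f = sqrt(-37) = I*sqrt(37) ≈ 6.0828*I)
f*(-26 - 49) = (I*sqrt(37))*(-26 - 49) = (I*sqrt(37))*(-75) = -75*I*sqrt(37)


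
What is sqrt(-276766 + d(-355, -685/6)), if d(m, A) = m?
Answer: I*sqrt(277121) ≈ 526.42*I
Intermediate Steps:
sqrt(-276766 + d(-355, -685/6)) = sqrt(-276766 - 355) = sqrt(-277121) = I*sqrt(277121)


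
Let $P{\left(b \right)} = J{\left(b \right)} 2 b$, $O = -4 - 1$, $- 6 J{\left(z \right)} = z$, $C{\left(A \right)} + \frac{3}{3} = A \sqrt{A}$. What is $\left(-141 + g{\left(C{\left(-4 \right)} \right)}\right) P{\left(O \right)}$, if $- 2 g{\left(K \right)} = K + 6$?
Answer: $\frac{7175}{6} - \frac{100 i}{3} \approx 1195.8 - 33.333 i$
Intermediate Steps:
$C{\left(A \right)} = -1 + A^{\frac{3}{2}}$ ($C{\left(A \right)} = -1 + A \sqrt{A} = -1 + A^{\frac{3}{2}}$)
$g{\left(K \right)} = -3 - \frac{K}{2}$ ($g{\left(K \right)} = - \frac{K + 6}{2} = - \frac{6 + K}{2} = -3 - \frac{K}{2}$)
$J{\left(z \right)} = - \frac{z}{6}$
$O = -5$
$P{\left(b \right)} = - \frac{b^{2}}{3}$ ($P{\left(b \right)} = - \frac{b}{6} \cdot 2 b = - \frac{b}{3} b = - \frac{b^{2}}{3}$)
$\left(-141 + g{\left(C{\left(-4 \right)} \right)}\right) P{\left(O \right)} = \left(-141 - \left(3 + \frac{-1 + \left(-4\right)^{\frac{3}{2}}}{2}\right)\right) \left(- \frac{\left(-5\right)^{2}}{3}\right) = \left(-141 - \left(3 + \frac{-1 - 8 i}{2}\right)\right) \left(\left(- \frac{1}{3}\right) 25\right) = \left(-141 - \left(\frac{5}{2} - 4 i\right)\right) \left(- \frac{25}{3}\right) = \left(- \frac{287}{2} + 4 i\right) \left(- \frac{25}{3}\right) = \frac{7175}{6} - \frac{100 i}{3}$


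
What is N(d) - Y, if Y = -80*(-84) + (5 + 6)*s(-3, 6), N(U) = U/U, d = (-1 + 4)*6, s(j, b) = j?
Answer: -6686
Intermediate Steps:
d = 18 (d = 3*6 = 18)
N(U) = 1
Y = 6687 (Y = -80*(-84) + (5 + 6)*(-3) = 6720 + 11*(-3) = 6720 - 33 = 6687)
N(d) - Y = 1 - 1*6687 = 1 - 6687 = -6686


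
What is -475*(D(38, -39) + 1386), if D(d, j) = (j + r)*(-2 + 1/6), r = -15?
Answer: -705375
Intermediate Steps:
D(d, j) = 55/2 - 11*j/6 (D(d, j) = (j - 15)*(-2 + 1/6) = (-15 + j)*(-2 + 1/6) = (-15 + j)*(-11/6) = 55/2 - 11*j/6)
-475*(D(38, -39) + 1386) = -475*((55/2 - 11/6*(-39)) + 1386) = -475*((55/2 + 143/2) + 1386) = -475*(99 + 1386) = -475*1485 = -705375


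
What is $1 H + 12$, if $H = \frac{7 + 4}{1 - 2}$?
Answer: $1$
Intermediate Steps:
$H = -11$ ($H = \frac{11}{-1} = 11 \left(-1\right) = -11$)
$1 H + 12 = 1 \left(-11\right) + 12 = -11 + 12 = 1$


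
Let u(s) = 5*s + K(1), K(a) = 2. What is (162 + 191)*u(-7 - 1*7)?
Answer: -24004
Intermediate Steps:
u(s) = 2 + 5*s (u(s) = 5*s + 2 = 2 + 5*s)
(162 + 191)*u(-7 - 1*7) = (162 + 191)*(2 + 5*(-7 - 1*7)) = 353*(2 + 5*(-7 - 7)) = 353*(2 + 5*(-14)) = 353*(2 - 70) = 353*(-68) = -24004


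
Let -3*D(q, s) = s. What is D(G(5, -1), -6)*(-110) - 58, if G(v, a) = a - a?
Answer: -278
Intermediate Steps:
G(v, a) = 0
D(q, s) = -s/3
D(G(5, -1), -6)*(-110) - 58 = -⅓*(-6)*(-110) - 58 = 2*(-110) - 58 = -220 - 58 = -278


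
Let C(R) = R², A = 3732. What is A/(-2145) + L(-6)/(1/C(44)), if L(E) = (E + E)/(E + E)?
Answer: 1382996/715 ≈ 1934.3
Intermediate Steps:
L(E) = 1 (L(E) = (2*E)/((2*E)) = (2*E)*(1/(2*E)) = 1)
A/(-2145) + L(-6)/(1/C(44)) = 3732/(-2145) + 1/1/(44²) = 3732*(-1/2145) + 1/1/1936 = -1244/715 + 1/(1/1936) = -1244/715 + 1*1936 = -1244/715 + 1936 = 1382996/715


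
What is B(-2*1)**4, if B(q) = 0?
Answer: 0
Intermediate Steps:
B(-2*1)**4 = 0**4 = 0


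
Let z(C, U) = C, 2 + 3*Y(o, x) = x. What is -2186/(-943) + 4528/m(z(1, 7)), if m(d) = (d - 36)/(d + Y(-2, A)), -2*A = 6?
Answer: 8769338/99015 ≈ 88.566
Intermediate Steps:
A = -3 (A = -1/2*6 = -3)
Y(o, x) = -2/3 + x/3
m(d) = (-36 + d)/(-5/3 + d) (m(d) = (d - 36)/(d + (-2/3 + (1/3)*(-3))) = (-36 + d)/(d + (-2/3 - 1)) = (-36 + d)/(d - 5/3) = (-36 + d)/(-5/3 + d))
-2186/(-943) + 4528/m(z(1, 7)) = -2186/(-943) + 4528/((3*(-36 + 1)/(-5 + 3*1))) = -2186*(-1/943) + 4528/((3*(-35)/(-5 + 3))) = 2186/943 + 4528/((3*(-35)/(-2))) = 2186/943 + 4528/((3*(-1/2)*(-35))) = 2186/943 + 4528/(105/2) = 2186/943 + 4528*(2/105) = 2186/943 + 9056/105 = 8769338/99015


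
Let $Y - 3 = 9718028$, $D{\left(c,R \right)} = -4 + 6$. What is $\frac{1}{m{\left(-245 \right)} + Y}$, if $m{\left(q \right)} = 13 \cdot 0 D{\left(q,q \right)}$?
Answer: $\frac{1}{9718031} \approx 1.029 \cdot 10^{-7}$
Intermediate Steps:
$D{\left(c,R \right)} = 2$
$Y = 9718031$ ($Y = 3 + 9718028 = 9718031$)
$m{\left(q \right)} = 0$ ($m{\left(q \right)} = 13 \cdot 0 \cdot 2 = 0 \cdot 2 = 0$)
$\frac{1}{m{\left(-245 \right)} + Y} = \frac{1}{0 + 9718031} = \frac{1}{9718031}$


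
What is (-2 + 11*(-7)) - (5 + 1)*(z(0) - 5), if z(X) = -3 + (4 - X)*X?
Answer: -31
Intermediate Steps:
z(X) = -3 + X*(4 - X)
(-2 + 11*(-7)) - (5 + 1)*(z(0) - 5) = (-2 + 11*(-7)) - (5 + 1)*((-3 - 1*0**2 + 4*0) - 5) = (-2 - 77) - 6*((-3 - 1*0 + 0) - 5) = -79 - 6*((-3 + 0 + 0) - 5) = -79 - 6*(-3 - 5) = -79 - 6*(-8) = -79 - 1*(-48) = -79 + 48 = -31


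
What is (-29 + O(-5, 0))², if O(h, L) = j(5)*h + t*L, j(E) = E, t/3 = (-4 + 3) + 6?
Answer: 2916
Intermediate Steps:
t = 15 (t = 3*((-4 + 3) + 6) = 3*(-1 + 6) = 3*5 = 15)
O(h, L) = 5*h + 15*L
(-29 + O(-5, 0))² = (-29 + (5*(-5) + 15*0))² = (-29 + (-25 + 0))² = (-29 - 25)² = (-54)² = 2916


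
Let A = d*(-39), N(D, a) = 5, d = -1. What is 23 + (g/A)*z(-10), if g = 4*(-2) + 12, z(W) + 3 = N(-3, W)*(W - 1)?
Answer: 665/39 ≈ 17.051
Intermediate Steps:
A = 39 (A = -1*(-39) = 39)
z(W) = -8 + 5*W (z(W) = -3 + 5*(W - 1) = -3 + 5*(-1 + W) = -3 + (-5 + 5*W) = -8 + 5*W)
g = 4 (g = -8 + 12 = 4)
23 + (g/A)*z(-10) = 23 + (4/39)*(-8 + 5*(-10)) = 23 + (4*(1/39))*(-8 - 50) = 23 + (4/39)*(-58) = 23 - 232/39 = 665/39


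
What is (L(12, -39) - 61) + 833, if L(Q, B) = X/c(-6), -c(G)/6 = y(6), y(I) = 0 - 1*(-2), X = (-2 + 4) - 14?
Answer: 773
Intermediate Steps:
X = -12 (X = 2 - 14 = -12)
y(I) = 2 (y(I) = 0 + 2 = 2)
c(G) = -12 (c(G) = -6*2 = -12)
L(Q, B) = 1 (L(Q, B) = -12/(-12) = -12*(-1/12) = 1)
(L(12, -39) - 61) + 833 = (1 - 61) + 833 = -60 + 833 = 773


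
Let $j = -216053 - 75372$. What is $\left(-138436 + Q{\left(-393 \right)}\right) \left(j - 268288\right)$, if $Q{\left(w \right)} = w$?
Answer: $77704396077$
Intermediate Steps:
$j = -291425$
$\left(-138436 + Q{\left(-393 \right)}\right) \left(j - 268288\right) = \left(-138436 - 393\right) \left(-291425 - 268288\right) = - 138829 \left(-291425 - 268288\right) = \left(-138829\right) \left(-559713\right) = 77704396077$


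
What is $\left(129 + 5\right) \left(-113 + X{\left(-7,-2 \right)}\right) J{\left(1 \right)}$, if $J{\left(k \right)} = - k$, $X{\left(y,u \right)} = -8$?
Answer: $16214$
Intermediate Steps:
$\left(129 + 5\right) \left(-113 + X{\left(-7,-2 \right)}\right) J{\left(1 \right)} = \left(129 + 5\right) \left(-113 - 8\right) \left(\left(-1\right) 1\right) = 134 \left(-121\right) \left(-1\right) = \left(-16214\right) \left(-1\right) = 16214$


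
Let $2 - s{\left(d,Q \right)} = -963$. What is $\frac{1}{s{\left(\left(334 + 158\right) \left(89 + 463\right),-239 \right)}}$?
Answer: $\frac{1}{965} \approx 0.0010363$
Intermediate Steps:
$s{\left(d,Q \right)} = 965$ ($s{\left(d,Q \right)} = 2 - -963 = 2 + 963 = 965$)
$\frac{1}{s{\left(\left(334 + 158\right) \left(89 + 463\right),-239 \right)}} = \frac{1}{965}$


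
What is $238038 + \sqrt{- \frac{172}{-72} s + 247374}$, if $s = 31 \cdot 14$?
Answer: $238038 + \frac{\sqrt{2235697}}{3} \approx 2.3854 \cdot 10^{5}$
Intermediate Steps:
$s = 434$
$238038 + \sqrt{- \frac{172}{-72} s + 247374} = 238038 + \sqrt{- \frac{172}{-72} \cdot 434 + 247374} = 238038 + \sqrt{\left(-172\right) \left(- \frac{1}{72}\right) 434 + 247374} = 238038 + \sqrt{\frac{43}{18} \cdot 434 + 247374} = 238038 + \sqrt{\frac{9331}{9} + 247374} = 238038 + \sqrt{\frac{2235697}{9}} = 238038 + \frac{\sqrt{2235697}}{3}$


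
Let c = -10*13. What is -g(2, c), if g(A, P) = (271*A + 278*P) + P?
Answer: 35728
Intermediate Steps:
c = -130
g(A, P) = 271*A + 279*P
-g(2, c) = -(271*2 + 279*(-130)) = -(542 - 36270) = -1*(-35728) = 35728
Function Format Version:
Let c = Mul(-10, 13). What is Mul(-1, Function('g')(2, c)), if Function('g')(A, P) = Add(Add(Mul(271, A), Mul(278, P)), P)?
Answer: 35728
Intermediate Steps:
c = -130
Function('g')(A, P) = Add(Mul(271, A), Mul(279, P))
Mul(-1, Function('g')(2, c)) = Mul(-1, Add(Mul(271, 2), Mul(279, -130))) = Mul(-1, Add(542, -36270)) = Mul(-1, -35728) = 35728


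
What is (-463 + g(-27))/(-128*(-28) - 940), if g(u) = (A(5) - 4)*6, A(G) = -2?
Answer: -499/2644 ≈ -0.18873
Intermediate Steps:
g(u) = -36 (g(u) = (-2 - 4)*6 = -6*6 = -36)
(-463 + g(-27))/(-128*(-28) - 940) = (-463 - 36)/(-128*(-28) - 940) = -499/(3584 - 940) = -499/2644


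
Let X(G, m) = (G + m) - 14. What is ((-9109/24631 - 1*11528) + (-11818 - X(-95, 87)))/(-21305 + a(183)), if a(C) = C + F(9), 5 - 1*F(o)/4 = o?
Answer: 191500851/173550026 ≈ 1.1034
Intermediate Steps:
X(G, m) = -14 + G + m
F(o) = 20 - 4*o
a(C) = -16 + C (a(C) = C + (20 - 4*9) = C + (20 - 36) = C - 16 = -16 + C)
((-9109/24631 - 1*11528) + (-11818 - X(-95, 87)))/(-21305 + a(183)) = ((-9109/24631 - 1*11528) + (-11818 - (-14 - 95 + 87)))/(-21305 + (-16 + 183)) = ((-9109*1/24631 - 11528) + (-11818 - 1*(-22)))/(-21305 + 167) = ((-9109/24631 - 11528) + (-11818 + 22))/(-21138) = (-283955277/24631 - 11796)*(-1/21138) = -574502553/24631*(-1/21138) = 191500851/173550026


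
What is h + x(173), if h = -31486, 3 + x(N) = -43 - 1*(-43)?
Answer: -31489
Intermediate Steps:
x(N) = -3 (x(N) = -3 + (-43 - 1*(-43)) = -3 + (-43 + 43) = -3 + 0 = -3)
h + x(173) = -31486 - 3 = -31489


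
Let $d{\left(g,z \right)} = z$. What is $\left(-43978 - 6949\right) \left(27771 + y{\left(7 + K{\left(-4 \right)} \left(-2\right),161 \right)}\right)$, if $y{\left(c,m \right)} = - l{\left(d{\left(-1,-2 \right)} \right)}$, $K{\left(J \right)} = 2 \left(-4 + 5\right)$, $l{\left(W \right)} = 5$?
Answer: $-1414039082$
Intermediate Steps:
$K{\left(J \right)} = 2$ ($K{\left(J \right)} = 2 \cdot 1 = 2$)
$y{\left(c,m \right)} = -5$ ($y{\left(c,m \right)} = \left(-1\right) 5 = -5$)
$\left(-43978 - 6949\right) \left(27771 + y{\left(7 + K{\left(-4 \right)} \left(-2\right),161 \right)}\right) = \left(-43978 - 6949\right) \left(27771 - 5\right) = \left(-50927\right) 27766 = -1414039082$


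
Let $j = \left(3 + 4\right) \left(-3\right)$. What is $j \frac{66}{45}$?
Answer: $- \frac{154}{5} \approx -30.8$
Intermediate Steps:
$j = -21$ ($j = 7 \left(-3\right) = -21$)
$j \frac{66}{45} = - 21 \cdot \frac{66}{45} = - 21 \cdot 66 \cdot \frac{1}{45} = \left(-21\right) \frac{22}{15} = - \frac{154}{5}$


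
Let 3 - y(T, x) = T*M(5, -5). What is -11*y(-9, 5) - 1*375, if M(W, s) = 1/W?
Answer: -2139/5 ≈ -427.80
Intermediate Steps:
y(T, x) = 3 - T/5
-11*y(-9, 5) - 1*375 = -11*(3 - ⅕*(-9)) - 1*375 = -11*(3 + 9/5) - 375 = -11*24/5 - 375 = -264/5 - 375 = -2139/5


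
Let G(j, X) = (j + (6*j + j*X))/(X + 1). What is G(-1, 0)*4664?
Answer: -32648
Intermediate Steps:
G(j, X) = (7*j + X*j)/(1 + X) (G(j, X) = (j + (6*j + X*j))/(1 + X) = (7*j + X*j)/(1 + X))
G(-1, 0)*4664 = -(7 + 0)/(1 + 0)*4664 = -1*7/1*4664 = -1*1*7*4664 = -7*4664 = -32648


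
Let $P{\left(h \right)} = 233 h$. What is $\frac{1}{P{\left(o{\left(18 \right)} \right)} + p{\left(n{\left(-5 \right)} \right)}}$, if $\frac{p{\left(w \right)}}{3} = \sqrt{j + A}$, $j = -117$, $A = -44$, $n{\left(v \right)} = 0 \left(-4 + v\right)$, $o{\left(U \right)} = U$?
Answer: $\frac{466}{1954565} - \frac{i \sqrt{161}}{5863695} \approx 0.00023842 - 2.1639 \cdot 10^{-6} i$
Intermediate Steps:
$n{\left(v \right)} = 0$
$p{\left(w \right)} = 3 i \sqrt{161}$ ($p{\left(w \right)} = 3 \sqrt{-117 - 44} = 3 \sqrt{-161} = 3 i \sqrt{161}$)
$\frac{1}{P{\left(o{\left(18 \right)} \right)} + p{\left(n{\left(-5 \right)} \right)}} = \frac{1}{233 \cdot 18 + 3 i \sqrt{161}} = \frac{1}{4194 + 3 i \sqrt{161}}$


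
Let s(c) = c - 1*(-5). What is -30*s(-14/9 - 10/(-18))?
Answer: -120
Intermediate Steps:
s(c) = 5 + c (s(c) = c + 5 = 5 + c)
-30*s(-14/9 - 10/(-18)) = -30*(5 + (-14/9 - 10/(-18))) = -30*(5 + (-14*⅑ - 10*(-1/18))) = -30*(5 + (-14/9 + 5/9)) = -30*(5 - 1) = -30*4 = -120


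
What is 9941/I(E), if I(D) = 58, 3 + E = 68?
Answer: 9941/58 ≈ 171.40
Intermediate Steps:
E = 65 (E = -3 + 68 = 65)
9941/I(E) = 9941/58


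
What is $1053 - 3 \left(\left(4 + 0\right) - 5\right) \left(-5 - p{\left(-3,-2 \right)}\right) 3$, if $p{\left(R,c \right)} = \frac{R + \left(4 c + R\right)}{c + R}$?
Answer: $- \frac{369603}{5} \approx -73921.0$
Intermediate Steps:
$p{\left(R,c \right)} = \frac{2 R + 4 c}{R + c}$ ($p{\left(R,c \right)} = \frac{R + \left(R + 4 c\right)}{R + c} = \frac{2 R + 4 c}{R + c}$)
$1053 - 3 \left(\left(4 + 0\right) - 5\right) \left(-5 - p{\left(-3,-2 \right)}\right) 3 = 1053 - 3 \left(\left(4 + 0\right) - 5\right) \left(-5 - \frac{2 \left(-3 + 2 \left(-2\right)\right)}{-3 - 2}\right) 3 = 1053 - 3 \left(4 - 5\right) \left(-5 - \frac{2 \left(-3 - 4\right)}{-5}\right) 3 = 1053 \left(-3\right) \left(-1\right) \left(-5 - 2 \left(- \frac{1}{5}\right) \left(-7\right)\right) 3 = 1053 \cdot 3 \left(-5 - \frac{14}{5}\right) 3 = 1053 \cdot 3 \left(- \frac{39}{5}\right) 3 = 1053 \left(\left(- \frac{117}{5}\right) 3\right) = 1053 \left(- \frac{351}{5}\right) = - \frac{369603}{5}$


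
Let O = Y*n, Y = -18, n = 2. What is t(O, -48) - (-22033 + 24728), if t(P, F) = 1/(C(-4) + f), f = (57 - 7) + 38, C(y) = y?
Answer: -226379/84 ≈ -2695.0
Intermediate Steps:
f = 88 (f = 50 + 38 = 88)
O = -36 (O = -18*2 = -36)
t(P, F) = 1/84 (t(P, F) = 1/(-4 + 88) = 1/84)
t(O, -48) - (-22033 + 24728) = 1/84 - (-22033 + 24728) = 1/84 - 1*2695 = 1/84 - 2695 = -226379/84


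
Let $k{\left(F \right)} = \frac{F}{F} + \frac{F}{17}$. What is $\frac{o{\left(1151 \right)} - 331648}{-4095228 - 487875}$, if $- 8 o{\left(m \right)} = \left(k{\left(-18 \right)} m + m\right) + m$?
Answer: $\frac{6448873}{89043144} \approx 0.072424$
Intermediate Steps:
$k{\left(F \right)} = 1 + \frac{F}{17}$ ($k{\left(F \right)} = 1 + F \frac{1}{17} = 1 + \frac{F}{17}$)
$o{\left(m \right)} = - \frac{33 m}{136}$ ($o{\left(m \right)} = - \frac{\left(\left(1 + \frac{1}{17} \left(-18\right)\right) m + m\right) + m}{8} = - \frac{\left(\left(1 - \frac{18}{17}\right) m + m\right) + m}{8} = - \frac{\left(- \frac{m}{17} + m\right) + m}{8} = - \frac{\frac{16 m}{17} + m}{8} = - \frac{\frac{33}{17} m}{8} = - \frac{33 m}{136}$)
$\frac{o{\left(1151 \right)} - 331648}{-4095228 - 487875} = \frac{\left(- \frac{33}{136}\right) 1151 - 331648}{-4095228 - 487875} = \frac{- \frac{37983}{136} - 331648}{-4583103} = \left(- \frac{45142111}{136}\right) \left(- \frac{1}{4583103}\right) = \frac{6448873}{89043144}$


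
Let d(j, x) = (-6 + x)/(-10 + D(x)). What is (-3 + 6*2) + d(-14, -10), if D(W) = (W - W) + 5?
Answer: 61/5 ≈ 12.200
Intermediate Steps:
D(W) = 5 (D(W) = 0 + 5 = 5)
d(j, x) = 6/5 - x/5 (d(j, x) = (-6 + x)/(-10 + 5) = (-6 + x)/(-5) = (-6 + x)*(-⅕) = 6/5 - x/5)
(-3 + 6*2) + d(-14, -10) = (-3 + 6*2) + (6/5 - ⅕*(-10)) = (-3 + 12) + (6/5 + 2) = 9 + 16/5 = 61/5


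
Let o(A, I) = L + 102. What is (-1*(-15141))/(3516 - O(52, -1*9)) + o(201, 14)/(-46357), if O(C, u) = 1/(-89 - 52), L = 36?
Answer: 98898264051/22981807249 ≈ 4.3033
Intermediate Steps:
o(A, I) = 138 (o(A, I) = 36 + 102 = 138)
O(C, u) = -1/141 (O(C, u) = 1/(-141) = -1/141)
(-1*(-15141))/(3516 - O(52, -1*9)) + o(201, 14)/(-46357) = (-1*(-15141))/(3516 - 1*(-1/141)) + 138/(-46357) = 15141/(3516 + 1/141) + 138*(-1/46357) = 15141/(495757/141) - 138/46357 = 15141*(141/495757) - 138/46357 = 2134881/495757 - 138/46357 = 98898264051/22981807249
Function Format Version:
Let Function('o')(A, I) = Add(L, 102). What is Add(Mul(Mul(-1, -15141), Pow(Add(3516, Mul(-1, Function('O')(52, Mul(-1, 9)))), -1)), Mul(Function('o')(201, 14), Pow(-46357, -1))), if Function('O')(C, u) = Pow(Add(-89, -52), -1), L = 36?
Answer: Rational(98898264051, 22981807249) ≈ 4.3033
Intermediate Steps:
Function('o')(A, I) = 138 (Function('o')(A, I) = Add(36, 102) = 138)
Function('O')(C, u) = Rational(-1, 141) (Function('O')(C, u) = Pow(-141, -1) = Rational(-1, 141))
Add(Mul(Mul(-1, -15141), Pow(Add(3516, Mul(-1, Function('O')(52, Mul(-1, 9)))), -1)), Mul(Function('o')(201, 14), Pow(-46357, -1))) = Add(Mul(Mul(-1, -15141), Pow(Add(3516, Mul(-1, Rational(-1, 141))), -1)), Mul(138, Pow(-46357, -1))) = Add(Mul(15141, Pow(Add(3516, Rational(1, 141)), -1)), Mul(138, Rational(-1, 46357))) = Add(Mul(15141, Pow(Rational(495757, 141), -1)), Rational(-138, 46357)) = Add(Mul(15141, Rational(141, 495757)), Rational(-138, 46357)) = Add(Rational(2134881, 495757), Rational(-138, 46357)) = Rational(98898264051, 22981807249)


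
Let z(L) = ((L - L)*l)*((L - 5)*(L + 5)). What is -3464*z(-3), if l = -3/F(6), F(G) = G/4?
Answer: 0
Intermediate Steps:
F(G) = G/4 (F(G) = G*(¼) = G/4)
l = -2 (l = -3/((¼)*6) = -3/3/2 = -3*⅔ = -2)
z(L) = 0 (z(L) = ((L - L)*(-2))*((L - 5)*(L + 5)) = (0*(-2))*((-5 + L)*(5 + L)) = 0*((-5 + L)*(5 + L)) = 0)
-3464*z(-3) = -3464*0 = 0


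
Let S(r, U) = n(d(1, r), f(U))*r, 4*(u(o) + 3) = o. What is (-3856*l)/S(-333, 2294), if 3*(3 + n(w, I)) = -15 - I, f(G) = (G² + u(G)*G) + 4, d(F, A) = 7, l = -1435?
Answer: 5533360/729402201 ≈ 0.0075862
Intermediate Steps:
u(o) = -3 + o/4
f(G) = 4 + G² + G*(-3 + G/4) (f(G) = (G² + (-3 + G/4)*G) + 4 = (G² + G*(-3 + G/4)) + 4 = 4 + G² + G*(-3 + G/4))
n(w, I) = -8 - I/3 (n(w, I) = -3 + (-15 - I)/3 = -3 + (-5 - I/3) = -8 - I/3)
S(r, U) = r*(-28/3 + U - 5*U²/12) (S(r, U) = (-8 - (4 - 3*U + 5*U²/4)/3)*r = (-8 + (-4/3 + U - 5*U²/12))*r = (-28/3 + U - 5*U²/12)*r = r*(-28/3 + U - 5*U²/12))
(-3856*l)/S(-333, 2294) = (-3856*(-1435))/(((1/12)*(-333)*(-112 - 5*2294² + 12*2294))) = 5533360/(((1/12)*(-333)*(-112 - 5*5262436 + 27528))) = 5533360/(((1/12)*(-333)*(-112 - 26312180 + 27528))) = 5533360/(((1/12)*(-333)*(-26284764))) = 5533360/729402201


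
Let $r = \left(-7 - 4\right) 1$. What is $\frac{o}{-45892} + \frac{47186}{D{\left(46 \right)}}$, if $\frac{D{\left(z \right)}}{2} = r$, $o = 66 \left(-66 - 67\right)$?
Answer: $- \frac{7030087}{3278} \approx -2144.6$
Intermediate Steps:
$o = -8778$ ($o = 66 \left(-133\right) = -8778$)
$r = -11$ ($r = \left(-11\right) 1 = -11$)
$D{\left(z \right)} = -22$ ($D{\left(z \right)} = 2 \left(-11\right) = -22$)
$\frac{o}{-45892} + \frac{47186}{D{\left(46 \right)}} = - \frac{8778}{-45892} + \frac{47186}{-22} = \left(-8778\right) \left(- \frac{1}{45892}\right) + 47186 \left(- \frac{1}{22}\right) = \frac{57}{298} - \frac{23593}{11} = - \frac{7030087}{3278}$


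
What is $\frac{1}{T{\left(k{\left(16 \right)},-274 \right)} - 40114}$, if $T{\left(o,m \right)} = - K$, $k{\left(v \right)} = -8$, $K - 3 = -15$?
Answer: $- \frac{1}{40102} \approx -2.4936 \cdot 10^{-5}$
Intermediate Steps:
$K = -12$ ($K = 3 - 15 = -12$)
$T{\left(o,m \right)} = 12$ ($T{\left(o,m \right)} = \left(-1\right) \left(-12\right) = 12$)
$\frac{1}{T{\left(k{\left(16 \right)},-274 \right)} - 40114} = \frac{1}{12 - 40114} = \frac{1}{-40102} = - \frac{1}{40102}$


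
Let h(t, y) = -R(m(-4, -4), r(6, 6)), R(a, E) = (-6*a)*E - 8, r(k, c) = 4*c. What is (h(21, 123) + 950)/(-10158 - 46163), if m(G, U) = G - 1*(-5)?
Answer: -1102/56321 ≈ -0.019566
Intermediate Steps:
m(G, U) = 5 + G (m(G, U) = G + 5 = 5 + G)
R(a, E) = -8 - 6*E*a (R(a, E) = -6*E*a - 8 = -8 - 6*E*a)
h(t, y) = 152 (h(t, y) = -(-8 - 6*4*6*(5 - 4)) = -(-8 - 6*24*1) = -(-8 - 144) = -1*(-152) = 152)
(h(21, 123) + 950)/(-10158 - 46163) = (152 + 950)/(-10158 - 46163) = 1102/(-56321) = 1102*(-1/56321) = -1102/56321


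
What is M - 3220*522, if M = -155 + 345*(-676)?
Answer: -1914215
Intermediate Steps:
M = -233375 (M = -155 - 233220 = -233375)
M - 3220*522 = -233375 - 3220*522 = -233375 - 1680840 = -1914215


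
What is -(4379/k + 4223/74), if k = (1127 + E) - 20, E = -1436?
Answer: -1065321/24346 ≈ -43.758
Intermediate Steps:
k = -329 (k = (1127 - 1436) - 20 = -309 - 20 = -329)
-(4379/k + 4223/74) = -(4379/(-329) + 4223/74) = -(4379*(-1/329) + 4223*(1/74)) = -(-4379/329 + 4223/74) = -1*1065321/24346 = -1065321/24346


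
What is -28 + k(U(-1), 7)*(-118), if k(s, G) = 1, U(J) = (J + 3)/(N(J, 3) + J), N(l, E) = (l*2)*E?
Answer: -146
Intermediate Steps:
N(l, E) = 2*E*l (N(l, E) = (2*l)*E = 2*E*l)
U(J) = (3 + J)/(7*J) (U(J) = (J + 3)/(2*3*J + J) = (3 + J)/(6*J + J) = (3 + J)/((7*J)) = (3 + J)*(1/(7*J)) = (3 + J)/(7*J))
-28 + k(U(-1), 7)*(-118) = -28 + 1*(-118) = -28 - 118 = -146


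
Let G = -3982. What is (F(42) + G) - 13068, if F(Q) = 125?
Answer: -16925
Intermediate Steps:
(F(42) + G) - 13068 = (125 - 3982) - 13068 = -3857 - 13068 = -16925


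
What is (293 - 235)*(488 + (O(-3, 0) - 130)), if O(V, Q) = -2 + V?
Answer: 20474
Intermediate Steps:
(293 - 235)*(488 + (O(-3, 0) - 130)) = (293 - 235)*(488 + ((-2 - 3) - 130)) = 58*(488 + (-5 - 130)) = 58*(488 - 135) = 58*353 = 20474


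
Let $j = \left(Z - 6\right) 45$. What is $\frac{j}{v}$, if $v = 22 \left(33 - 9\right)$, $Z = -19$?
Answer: $- \frac{375}{176} \approx -2.1307$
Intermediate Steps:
$v = 528$ ($v = 22 \cdot 24 = 528$)
$j = -1125$ ($j = \left(-19 - 6\right) 45 = \left(-25\right) 45 = -1125$)
$\frac{j}{v} = - \frac{1125}{528} = \left(-1125\right) \frac{1}{528} = - \frac{375}{176}$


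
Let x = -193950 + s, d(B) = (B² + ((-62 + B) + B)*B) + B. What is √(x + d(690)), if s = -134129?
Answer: √1058131 ≈ 1028.7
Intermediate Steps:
d(B) = B + B² + B*(-62 + 2*B) (d(B) = (B² + (-62 + 2*B)*B) + B = (B² + B*(-62 + 2*B)) + B = B + B² + B*(-62 + 2*B))
x = -328079 (x = -193950 - 134129 = -328079)
√(x + d(690)) = √(-328079 + 690*(-61 + 3*690)) = √(-328079 + 690*(-61 + 2070)) = √(-328079 + 690*2009) = √(-328079 + 1386210) = √1058131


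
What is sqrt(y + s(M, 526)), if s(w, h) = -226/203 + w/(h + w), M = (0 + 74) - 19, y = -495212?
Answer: I*sqrt(140585430100199)/16849 ≈ 703.71*I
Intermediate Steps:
M = 55 (M = 74 - 19 = 55)
s(w, h) = -226/203 + w/(h + w) (s(w, h) = -226*1/203 + w/(h + w) = -226/203 + w/(h + w))
sqrt(y + s(M, 526)) = sqrt(-495212 + (-226*526 - 23*55)/(203*(526 + 55))) = sqrt(-495212 + (1/203)*(-118876 - 1265)/581) = sqrt(-495212 + (1/203)*(1/581)*(-120141)) = sqrt(-495212 - 17163/16849) = sqrt(-8343844151/16849) = I*sqrt(140585430100199)/16849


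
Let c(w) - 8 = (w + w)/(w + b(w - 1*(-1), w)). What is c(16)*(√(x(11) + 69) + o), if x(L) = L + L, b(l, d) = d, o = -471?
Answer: -4239 + 9*√91 ≈ -4153.1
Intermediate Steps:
c(w) = 9 (c(w) = 8 + (w + w)/(w + w) = 8 + (2*w)/((2*w)) = 8 + (2*w)*(1/(2*w)) = 8 + 1 = 9)
x(L) = 2*L
c(16)*(√(x(11) + 69) + o) = 9*(√(2*11 + 69) - 471) = 9*(√(22 + 69) - 471) = 9*(√91 - 471) = 9*(-471 + √91) = -4239 + 9*√91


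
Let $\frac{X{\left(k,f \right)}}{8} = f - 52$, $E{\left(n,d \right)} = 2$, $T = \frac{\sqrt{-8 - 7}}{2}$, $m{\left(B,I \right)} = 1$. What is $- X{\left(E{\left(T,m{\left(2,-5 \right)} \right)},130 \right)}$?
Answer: $-624$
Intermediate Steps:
$T = \frac{i \sqrt{15}}{2}$ ($T = \sqrt{-15} \cdot \frac{1}{2} = i \sqrt{15} \cdot \frac{1}{2} = \frac{i \sqrt{15}}{2} \approx 1.9365 i$)
$X{\left(k,f \right)} = -416 + 8 f$ ($X{\left(k,f \right)} = 8 \left(f - 52\right) = 8 \left(-52 + f\right) = -416 + 8 f$)
$- X{\left(E{\left(T,m{\left(2,-5 \right)} \right)},130 \right)} = - (-416 + 8 \cdot 130) = - (-416 + 1040) = \left(-1\right) 624 = -624$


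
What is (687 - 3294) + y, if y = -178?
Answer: -2785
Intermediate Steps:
(687 - 3294) + y = (687 - 3294) - 178 = -2607 - 178 = -2785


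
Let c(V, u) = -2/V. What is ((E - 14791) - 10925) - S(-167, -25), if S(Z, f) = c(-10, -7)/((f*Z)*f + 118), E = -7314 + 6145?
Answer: -14014747224/521285 ≈ -26885.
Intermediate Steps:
E = -1169
S(Z, f) = 1/(5*(118 + Z*f²)) (S(Z, f) = (-2/(-10))/((f*Z)*f + 118) = (-2*(-⅒))/((Z*f)*f + 118) = 1/(5*(Z*f² + 118)) = 1/(5*(118 + Z*f²)))
((E - 14791) - 10925) - S(-167, -25) = ((-1169 - 14791) - 10925) - 1/(5*(118 - 167*(-25)²)) = (-15960 - 10925) - 1/(5*(118 - 167*625)) = -26885 - 1/(5*(118 - 104375)) = -26885 - 1/(5*(-104257)) = -26885 - (-1)/(5*104257) = -26885 - 1*(-1/521285) = -26885 + 1/521285 = -14014747224/521285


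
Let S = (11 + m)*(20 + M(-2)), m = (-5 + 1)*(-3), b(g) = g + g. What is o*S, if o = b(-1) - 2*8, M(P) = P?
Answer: -7452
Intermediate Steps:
b(g) = 2*g
m = 12 (m = -4*(-3) = 12)
o = -18 (o = 2*(-1) - 2*8 = -2 - 16 = -18)
S = 414 (S = (11 + 12)*(20 - 2) = 23*18 = 414)
o*S = -18*414 = -7452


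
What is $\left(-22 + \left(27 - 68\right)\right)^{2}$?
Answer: $3969$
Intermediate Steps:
$\left(-22 + \left(27 - 68\right)\right)^{2} = \left(-22 - 41\right)^{2} = \left(-63\right)^{2} = 3969$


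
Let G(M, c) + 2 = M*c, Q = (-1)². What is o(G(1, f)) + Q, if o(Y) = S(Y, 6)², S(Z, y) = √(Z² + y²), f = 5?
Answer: 46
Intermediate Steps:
Q = 1
G(M, c) = -2 + M*c
o(Y) = 36 + Y² (o(Y) = (√(Y² + 6²))² = (√(Y² + 36))² = (√(36 + Y²))² = 36 + Y²)
o(G(1, f)) + Q = (36 + (-2 + 1*5)²) + 1 = (36 + (-2 + 5)²) + 1 = (36 + 3²) + 1 = (36 + 9) + 1 = 45 + 1 = 46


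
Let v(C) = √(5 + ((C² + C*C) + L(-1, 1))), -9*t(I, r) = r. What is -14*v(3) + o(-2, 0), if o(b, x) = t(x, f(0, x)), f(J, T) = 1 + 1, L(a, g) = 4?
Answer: -2/9 - 42*√3 ≈ -72.968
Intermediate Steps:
f(J, T) = 2
t(I, r) = -r/9
o(b, x) = -2/9 (o(b, x) = -⅑*2 = -2/9)
v(C) = √(9 + 2*C²) (v(C) = √(5 + ((C² + C*C) + 4)) = √(5 + ((C² + C²) + 4)) = √(5 + (2*C² + 4)) = √(5 + (4 + 2*C²)) = √(9 + 2*C²))
-14*v(3) + o(-2, 0) = -14*√(9 + 2*3²) - 2/9 = -14*√(9 + 2*9) - 2/9 = -14*√(9 + 18) - 2/9 = -14*√27 - 2/9 = -14*3*√3 - 2/9 = -42*√3 - 2/9 = -2/9 - 42*√3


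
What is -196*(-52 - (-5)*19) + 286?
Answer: -8142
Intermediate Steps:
-196*(-52 - (-5)*19) + 286 = -196*(-52 - 1*(-95)) + 286 = -196*(-52 + 95) + 286 = -196*43 + 286 = -8428 + 286 = -8142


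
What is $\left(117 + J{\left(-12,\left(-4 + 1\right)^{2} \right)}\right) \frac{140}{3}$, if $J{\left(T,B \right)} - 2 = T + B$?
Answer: $\frac{16240}{3} \approx 5413.3$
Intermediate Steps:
$J{\left(T,B \right)} = 2 + B + T$ ($J{\left(T,B \right)} = 2 + \left(T + B\right) = 2 + \left(B + T\right) = 2 + B + T$)
$\left(117 + J{\left(-12,\left(-4 + 1\right)^{2} \right)}\right) \frac{140}{3} = \left(117 + \left(2 + \left(-4 + 1\right)^{2} - 12\right)\right) \frac{140}{3} = \left(117 + \left(2 + \left(-3\right)^{2} - 12\right)\right) 140 \cdot \frac{1}{3} = \left(117 + \left(2 + 9 - 12\right)\right) \frac{140}{3} = \left(117 - 1\right) \frac{140}{3} = 116 \cdot \frac{140}{3} = \frac{16240}{3}$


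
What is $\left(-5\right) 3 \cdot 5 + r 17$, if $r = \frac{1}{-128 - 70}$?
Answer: $- \frac{14867}{198} \approx -75.086$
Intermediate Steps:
$r = - \frac{1}{198}$ ($r = \frac{1}{-198} = - \frac{1}{198} \approx -0.0050505$)
$\left(-5\right) 3 \cdot 5 + r 17 = \left(-5\right) 3 \cdot 5 - \frac{17}{198} = \left(-15\right) 5 - \frac{17}{198} = -75 - \frac{17}{198} = - \frac{14867}{198}$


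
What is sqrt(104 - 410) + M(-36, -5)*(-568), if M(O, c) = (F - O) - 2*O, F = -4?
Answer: -59072 + 3*I*sqrt(34) ≈ -59072.0 + 17.493*I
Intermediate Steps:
M(O, c) = -4 - 3*O (M(O, c) = (-4 - O) - 2*O = -4 - 3*O)
sqrt(104 - 410) + M(-36, -5)*(-568) = sqrt(104 - 410) + (-4 - 3*(-36))*(-568) = sqrt(-306) + (-4 + 108)*(-568) = 3*I*sqrt(34) + 104*(-568) = 3*I*sqrt(34) - 59072 = -59072 + 3*I*sqrt(34)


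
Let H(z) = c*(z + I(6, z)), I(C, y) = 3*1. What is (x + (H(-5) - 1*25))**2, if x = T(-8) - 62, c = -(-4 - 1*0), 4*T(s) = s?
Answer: 9409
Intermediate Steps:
T(s) = s/4
I(C, y) = 3
c = 4 (c = -(-4 + 0) = -1*(-4) = 4)
H(z) = 12 + 4*z (H(z) = 4*(z + 3) = 4*(3 + z) = 12 + 4*z)
x = -64 (x = (1/4)*(-8) - 62 = -2 - 62 = -64)
(x + (H(-5) - 1*25))**2 = (-64 + ((12 + 4*(-5)) - 1*25))**2 = (-64 + ((12 - 20) - 25))**2 = (-64 + (-8 - 25))**2 = (-64 - 33)**2 = (-97)**2 = 9409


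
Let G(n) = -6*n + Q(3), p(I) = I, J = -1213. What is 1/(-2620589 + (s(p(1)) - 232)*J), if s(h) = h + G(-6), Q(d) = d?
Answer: -1/2387693 ≈ -4.1881e-7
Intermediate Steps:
G(n) = 3 - 6*n (G(n) = -6*n + 3 = 3 - 6*n)
s(h) = 39 + h (s(h) = h + (3 - 6*(-6)) = h + (3 + 36) = h + 39 = 39 + h)
1/(-2620589 + (s(p(1)) - 232)*J) = 1/(-2620589 + ((39 + 1) - 232)*(-1213)) = 1/(-2620589 + (40 - 232)*(-1213)) = 1/(-2620589 - 192*(-1213)) = 1/(-2620589 + 232896) = 1/(-2387693) = -1/2387693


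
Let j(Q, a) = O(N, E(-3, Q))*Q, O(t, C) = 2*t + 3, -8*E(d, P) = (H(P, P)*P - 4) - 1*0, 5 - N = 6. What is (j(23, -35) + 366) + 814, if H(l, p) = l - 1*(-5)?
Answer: 1203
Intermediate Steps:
N = -1 (N = 5 - 1*6 = 5 - 6 = -1)
H(l, p) = 5 + l (H(l, p) = l + 5 = 5 + l)
E(d, P) = 1/2 - P*(5 + P)/8 (E(d, P) = -(((5 + P)*P - 4) - 1*0)/8 = -((P*(5 + P) - 4) + 0)/8 = -((-4 + P*(5 + P)) + 0)/8 = -(-4 + P*(5 + P))/8 = 1/2 - P*(5 + P)/8)
O(t, C) = 3 + 2*t
j(Q, a) = Q (j(Q, a) = (3 + 2*(-1))*Q = (3 - 2)*Q = 1*Q = Q)
(j(23, -35) + 366) + 814 = (23 + 366) + 814 = 389 + 814 = 1203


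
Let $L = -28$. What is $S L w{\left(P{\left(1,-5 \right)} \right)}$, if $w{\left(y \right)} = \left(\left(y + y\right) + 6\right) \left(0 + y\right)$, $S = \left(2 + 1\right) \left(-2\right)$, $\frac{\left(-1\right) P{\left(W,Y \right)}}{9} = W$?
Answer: $18144$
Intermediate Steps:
$P{\left(W,Y \right)} = - 9 W$
$S = -6$ ($S = 3 \left(-2\right) = -6$)
$w{\left(y \right)} = y \left(6 + 2 y\right)$ ($w{\left(y \right)} = \left(2 y + 6\right) y = \left(6 + 2 y\right) y = y \left(6 + 2 y\right)$)
$S L w{\left(P{\left(1,-5 \right)} \right)} = \left(-6\right) \left(-28\right) 2 \left(\left(-9\right) 1\right) \left(3 - 9\right) = 168 \cdot 2 \left(-9\right) \left(3 - 9\right) = 168 \cdot 2 \left(-9\right) \left(-6\right) = 168 \cdot 108 = 18144$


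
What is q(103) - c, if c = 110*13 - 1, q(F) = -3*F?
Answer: -1738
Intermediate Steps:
c = 1429 (c = 1430 - 1 = 1429)
q(103) - c = -3*103 - 1*1429 = -309 - 1429 = -1738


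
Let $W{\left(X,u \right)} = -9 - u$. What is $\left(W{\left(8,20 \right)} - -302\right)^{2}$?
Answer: $74529$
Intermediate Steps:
$\left(W{\left(8,20 \right)} - -302\right)^{2} = \left(\left(-9 - 20\right) - -302\right)^{2} = \left(\left(-9 - 20\right) + 302\right)^{2} = \left(-29 + 302\right)^{2} = 273^{2} = 74529$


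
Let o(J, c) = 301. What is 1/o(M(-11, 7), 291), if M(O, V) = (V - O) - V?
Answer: 1/301 ≈ 0.0033223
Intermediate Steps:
M(O, V) = -O
1/o(M(-11, 7), 291) = 1/301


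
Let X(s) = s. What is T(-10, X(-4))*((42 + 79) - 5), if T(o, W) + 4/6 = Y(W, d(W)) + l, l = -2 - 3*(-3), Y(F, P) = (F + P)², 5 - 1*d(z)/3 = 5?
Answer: 7772/3 ≈ 2590.7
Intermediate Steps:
d(z) = 0 (d(z) = 15 - 3*5 = 15 - 15 = 0)
l = 7 (l = -2 + 9 = 7)
T(o, W) = 19/3 + W² (T(o, W) = -⅔ + ((W + 0)² + 7) = -⅔ + (W² + 7) = -⅔ + (7 + W²) = 19/3 + W²)
T(-10, X(-4))*((42 + 79) - 5) = (19/3 + (-4)²)*((42 + 79) - 5) = (19/3 + 16)*(121 - 5) = (67/3)*116 = 7772/3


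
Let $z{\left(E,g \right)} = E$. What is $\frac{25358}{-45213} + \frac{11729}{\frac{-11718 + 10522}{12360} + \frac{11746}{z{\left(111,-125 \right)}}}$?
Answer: $\frac{60323063474924}{546503863521} \approx 110.38$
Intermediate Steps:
$\frac{25358}{-45213} + \frac{11729}{\frac{-11718 + 10522}{12360} + \frac{11746}{z{\left(111,-125 \right)}}} = \frac{25358}{-45213} + \frac{11729}{\frac{-11718 + 10522}{12360} + \frac{11746}{111}} = 25358 \left(- \frac{1}{45213}\right) + \frac{11729}{\left(-1196\right) \frac{1}{12360} + 11746 \cdot \frac{1}{111}} = - \frac{25358}{45213} + \frac{11729}{- \frac{299}{3090} + \frac{11746}{111}} = - \frac{25358}{45213} + \frac{11729}{\frac{12087317}{114330}} = - \frac{25358}{45213} + 11729 \cdot \frac{114330}{12087317} = - \frac{25358}{45213} + \frac{1340976570}{12087317} = \frac{60323063474924}{546503863521}$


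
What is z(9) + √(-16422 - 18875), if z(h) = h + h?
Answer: 18 + I*√35297 ≈ 18.0 + 187.88*I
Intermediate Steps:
z(h) = 2*h
z(9) + √(-16422 - 18875) = 2*9 + √(-16422 - 18875) = 18 + √(-35297) = 18 + I*√35297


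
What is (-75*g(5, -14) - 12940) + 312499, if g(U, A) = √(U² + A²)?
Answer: 299559 - 75*√221 ≈ 2.9844e+5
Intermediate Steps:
g(U, A) = √(A² + U²)
(-75*g(5, -14) - 12940) + 312499 = (-75*√((-14)² + 5²) - 12940) + 312499 = (-75*√(196 + 25) - 12940) + 312499 = (-75*√221 - 12940) + 312499 = (-12940 - 75*√221) + 312499 = 299559 - 75*√221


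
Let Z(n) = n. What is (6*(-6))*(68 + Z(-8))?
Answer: -2160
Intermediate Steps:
(6*(-6))*(68 + Z(-8)) = (6*(-6))*(68 - 8) = -36*60 = -2160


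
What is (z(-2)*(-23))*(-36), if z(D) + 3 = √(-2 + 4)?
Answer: -2484 + 828*√2 ≈ -1313.0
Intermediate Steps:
z(D) = -3 + √2 (z(D) = -3 + √(-2 + 4) = -3 + √2)
(z(-2)*(-23))*(-36) = ((-3 + √2)*(-23))*(-36) = (69 - 23*√2)*(-36) = -2484 + 828*√2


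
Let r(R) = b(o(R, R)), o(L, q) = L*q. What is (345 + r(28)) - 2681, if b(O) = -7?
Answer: -2343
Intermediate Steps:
r(R) = -7
(345 + r(28)) - 2681 = (345 - 7) - 2681 = 338 - 2681 = -2343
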